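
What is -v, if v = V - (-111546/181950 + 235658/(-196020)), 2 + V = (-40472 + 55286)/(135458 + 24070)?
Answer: 725958035677/7902361061100 ≈ 0.091866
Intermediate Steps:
V = -50707/26588 (V = -2 + (-40472 + 55286)/(135458 + 24070) = -2 + 14814/159528 = -2 + 14814*(1/159528) = -2 + 2469/26588 = -50707/26588 ≈ -1.9071)
v = -725958035677/7902361061100 (v = -50707/26588 - (-111546/181950 + 235658/(-196020)) = -50707/26588 - (-111546*1/181950 + 235658*(-1/196020)) = -50707/26588 - (-18591/30325 - 117829/98010) = -50707/26588 - 1*(-1079053667/594430650) = -50707/26588 + 1079053667/594430650 = -725958035677/7902361061100 ≈ -0.091866)
-v = -1*(-725958035677/7902361061100) = 725958035677/7902361061100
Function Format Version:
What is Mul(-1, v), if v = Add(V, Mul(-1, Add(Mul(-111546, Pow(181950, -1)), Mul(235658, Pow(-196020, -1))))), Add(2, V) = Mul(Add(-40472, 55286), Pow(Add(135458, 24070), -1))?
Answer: Rational(725958035677, 7902361061100) ≈ 0.091866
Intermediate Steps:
V = Rational(-50707, 26588) (V = Add(-2, Mul(Add(-40472, 55286), Pow(Add(135458, 24070), -1))) = Add(-2, Mul(14814, Pow(159528, -1))) = Add(-2, Mul(14814, Rational(1, 159528))) = Add(-2, Rational(2469, 26588)) = Rational(-50707, 26588) ≈ -1.9071)
v = Rational(-725958035677, 7902361061100) (v = Add(Rational(-50707, 26588), Mul(-1, Add(Mul(-111546, Pow(181950, -1)), Mul(235658, Pow(-196020, -1))))) = Add(Rational(-50707, 26588), Mul(-1, Add(Mul(-111546, Rational(1, 181950)), Mul(235658, Rational(-1, 196020))))) = Add(Rational(-50707, 26588), Mul(-1, Add(Rational(-18591, 30325), Rational(-117829, 98010)))) = Add(Rational(-50707, 26588), Mul(-1, Rational(-1079053667, 594430650))) = Add(Rational(-50707, 26588), Rational(1079053667, 594430650)) = Rational(-725958035677, 7902361061100) ≈ -0.091866)
Mul(-1, v) = Mul(-1, Rational(-725958035677, 7902361061100)) = Rational(725958035677, 7902361061100)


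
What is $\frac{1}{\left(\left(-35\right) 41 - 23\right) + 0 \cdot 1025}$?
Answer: $- \frac{1}{1458} \approx -0.00068587$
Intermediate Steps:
$\frac{1}{\left(\left(-35\right) 41 - 23\right) + 0 \cdot 1025} = \frac{1}{\left(-1435 - 23\right) + 0} = \frac{1}{-1458 + 0} = \frac{1}{-1458} = - \frac{1}{1458}$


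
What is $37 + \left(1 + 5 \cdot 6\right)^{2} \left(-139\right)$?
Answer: $-133542$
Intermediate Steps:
$37 + \left(1 + 5 \cdot 6\right)^{2} \left(-139\right) = 37 + \left(1 + 30\right)^{2} \left(-139\right) = 37 + 31^{2} \left(-139\right) = 37 + 961 \left(-139\right) = 37 - 133579 = -133542$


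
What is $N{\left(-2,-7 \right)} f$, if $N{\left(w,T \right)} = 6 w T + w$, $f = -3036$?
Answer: $-248952$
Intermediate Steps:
$N{\left(w,T \right)} = w + 6 T w$ ($N{\left(w,T \right)} = 6 T w + w = w + 6 T w$)
$N{\left(-2,-7 \right)} f = - 2 \left(1 + 6 \left(-7\right)\right) \left(-3036\right) = - 2 \left(1 - 42\right) \left(-3036\right) = \left(-2\right) \left(-41\right) \left(-3036\right) = 82 \left(-3036\right) = -248952$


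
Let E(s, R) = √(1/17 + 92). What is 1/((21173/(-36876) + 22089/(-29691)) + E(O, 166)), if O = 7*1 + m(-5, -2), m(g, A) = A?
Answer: 331634349959719884/22724357572215023047 + 14799677224597776*√26605/22724357572215023047 ≈ 0.12082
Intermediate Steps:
O = 5 (O = 7*1 - 2 = 7 - 2 = 5)
E(s, R) = √26605/17 (E(s, R) = √(1/17 + 92) = √(1565/17) = √26605/17)
1/((21173/(-36876) + 22089/(-29691)) + E(O, 166)) = 1/((21173/(-36876) + 22089/(-29691)) + √26605/17) = 1/((21173*(-1/36876) + 22089*(-1/29691)) + √26605/17) = 1/((-21173/36876 - 7363/9897) + √26605/17) = 1/(-160355723/121653924 + √26605/17)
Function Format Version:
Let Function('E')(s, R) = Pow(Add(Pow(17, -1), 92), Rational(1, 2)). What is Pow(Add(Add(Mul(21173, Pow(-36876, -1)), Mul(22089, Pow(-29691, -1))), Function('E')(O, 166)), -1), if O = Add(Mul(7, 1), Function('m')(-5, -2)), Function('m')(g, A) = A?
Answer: Add(Rational(331634349959719884, 22724357572215023047), Mul(Rational(14799677224597776, 22724357572215023047), Pow(26605, Rational(1, 2)))) ≈ 0.12082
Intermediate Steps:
O = 5 (O = Add(Mul(7, 1), -2) = Add(7, -2) = 5)
Function('E')(s, R) = Mul(Rational(1, 17), Pow(26605, Rational(1, 2))) (Function('E')(s, R) = Pow(Add(Rational(1, 17), 92), Rational(1, 2)) = Pow(Rational(1565, 17), Rational(1, 2)) = Mul(Rational(1, 17), Pow(26605, Rational(1, 2))))
Pow(Add(Add(Mul(21173, Pow(-36876, -1)), Mul(22089, Pow(-29691, -1))), Function('E')(O, 166)), -1) = Pow(Add(Add(Mul(21173, Pow(-36876, -1)), Mul(22089, Pow(-29691, -1))), Mul(Rational(1, 17), Pow(26605, Rational(1, 2)))), -1) = Pow(Add(Add(Mul(21173, Rational(-1, 36876)), Mul(22089, Rational(-1, 29691))), Mul(Rational(1, 17), Pow(26605, Rational(1, 2)))), -1) = Pow(Add(Add(Rational(-21173, 36876), Rational(-7363, 9897)), Mul(Rational(1, 17), Pow(26605, Rational(1, 2)))), -1) = Pow(Add(Rational(-160355723, 121653924), Mul(Rational(1, 17), Pow(26605, Rational(1, 2)))), -1)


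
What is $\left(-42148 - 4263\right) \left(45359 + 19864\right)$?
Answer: $-3027064653$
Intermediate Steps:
$\left(-42148 - 4263\right) \left(45359 + 19864\right) = \left(-46411\right) 65223 = -3027064653$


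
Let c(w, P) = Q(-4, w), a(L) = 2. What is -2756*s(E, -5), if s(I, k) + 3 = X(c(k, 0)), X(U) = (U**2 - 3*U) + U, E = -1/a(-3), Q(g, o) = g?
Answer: -57876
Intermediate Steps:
c(w, P) = -4
E = -1/2 ≈ -0.50000
X(U) = U**2 - 2*U
s(I, k) = 21 (s(I, k) = -3 - 4*(-2 - 4) = -3 - 4*(-6) = -3 + 24 = 21)
-2756*s(E, -5) = -2756*21 = -57876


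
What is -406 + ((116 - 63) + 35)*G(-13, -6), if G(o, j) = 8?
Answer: 298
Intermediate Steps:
-406 + ((116 - 63) + 35)*G(-13, -6) = -406 + ((116 - 63) + 35)*8 = -406 + (53 + 35)*8 = -406 + 88*8 = -406 + 704 = 298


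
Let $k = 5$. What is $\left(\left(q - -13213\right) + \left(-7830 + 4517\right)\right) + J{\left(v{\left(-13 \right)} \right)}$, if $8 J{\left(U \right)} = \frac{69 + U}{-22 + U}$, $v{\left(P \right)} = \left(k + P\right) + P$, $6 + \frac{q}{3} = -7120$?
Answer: $- \frac{493560}{43} \approx -11478.0$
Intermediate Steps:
$q = -21378$ ($q = -18 + 3 \left(-7120\right) = -18 - 21360 = -21378$)
$v{\left(P \right)} = 5 + 2 P$ ($v{\left(P \right)} = \left(5 + P\right) + P = 5 + 2 P$)
$J{\left(U \right)} = \frac{69 + U}{8 \left(-22 + U\right)}$ ($J{\left(U \right)} = \frac{\left(69 + U\right) \frac{1}{-22 + U}}{8} = \frac{\frac{1}{-22 + U} \left(69 + U\right)}{8} = \frac{69 + U}{8 \left(-22 + U\right)}$)
$\left(\left(q - -13213\right) + \left(-7830 + 4517\right)\right) + J{\left(v{\left(-13 \right)} \right)} = \left(\left(-21378 - -13213\right) + \left(-7830 + 4517\right)\right) + \frac{69 + \left(5 + 2 \left(-13\right)\right)}{8 \left(-22 + \left(5 + 2 \left(-13\right)\right)\right)} = \left(\left(-21378 + 13213\right) - 3313\right) + \frac{69 + \left(5 - 26\right)}{8 \left(-22 + \left(5 - 26\right)\right)} = \left(-8165 - 3313\right) + \frac{69 - 21}{8 \left(-22 - 21\right)} = -11478 + \frac{1}{8} \frac{1}{-43} \cdot 48 = -11478 + \frac{1}{8} \left(- \frac{1}{43}\right) 48 = -11478 - \frac{6}{43} = - \frac{493560}{43}$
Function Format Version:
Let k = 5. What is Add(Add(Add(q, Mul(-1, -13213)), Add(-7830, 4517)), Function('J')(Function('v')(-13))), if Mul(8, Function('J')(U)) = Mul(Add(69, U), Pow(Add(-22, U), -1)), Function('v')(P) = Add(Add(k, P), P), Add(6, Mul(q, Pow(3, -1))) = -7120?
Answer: Rational(-493560, 43) ≈ -11478.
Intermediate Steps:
q = -21378 (q = Add(-18, Mul(3, -7120)) = Add(-18, -21360) = -21378)
Function('v')(P) = Add(5, Mul(2, P)) (Function('v')(P) = Add(Add(5, P), P) = Add(5, Mul(2, P)))
Function('J')(U) = Mul(Rational(1, 8), Pow(Add(-22, U), -1), Add(69, U)) (Function('J')(U) = Mul(Rational(1, 8), Mul(Add(69, U), Pow(Add(-22, U), -1))) = Mul(Rational(1, 8), Mul(Pow(Add(-22, U), -1), Add(69, U))) = Mul(Rational(1, 8), Pow(Add(-22, U), -1), Add(69, U)))
Add(Add(Add(q, Mul(-1, -13213)), Add(-7830, 4517)), Function('J')(Function('v')(-13))) = Add(Add(Add(-21378, Mul(-1, -13213)), Add(-7830, 4517)), Mul(Rational(1, 8), Pow(Add(-22, Add(5, Mul(2, -13))), -1), Add(69, Add(5, Mul(2, -13))))) = Add(Add(Add(-21378, 13213), -3313), Mul(Rational(1, 8), Pow(Add(-22, Add(5, -26)), -1), Add(69, Add(5, -26)))) = Add(Add(-8165, -3313), Mul(Rational(1, 8), Pow(Add(-22, -21), -1), Add(69, -21))) = Add(-11478, Mul(Rational(1, 8), Pow(-43, -1), 48)) = Add(-11478, Mul(Rational(1, 8), Rational(-1, 43), 48)) = Add(-11478, Rational(-6, 43)) = Rational(-493560, 43)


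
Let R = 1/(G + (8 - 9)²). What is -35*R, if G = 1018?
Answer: -35/1019 ≈ -0.034347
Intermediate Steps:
R = 1/1019 (R = 1/(1018 + (8 - 9)²) = 1/(1018 + (-1)²) = 1/(1018 + 1) = 1/1019 ≈ 0.00098135)
-35*R = -35*1/1019 = -35/1019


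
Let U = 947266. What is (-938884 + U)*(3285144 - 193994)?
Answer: 25910019300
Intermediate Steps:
(-938884 + U)*(3285144 - 193994) = (-938884 + 947266)*(3285144 - 193994) = 8382*3091150 = 25910019300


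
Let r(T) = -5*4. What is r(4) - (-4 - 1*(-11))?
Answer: -27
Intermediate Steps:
r(T) = -20
r(4) - (-4 - 1*(-11)) = -20 - (-4 - 1*(-11)) = -20 - (-4 + 11) = -20 - 1*7 = -20 - 7 = -27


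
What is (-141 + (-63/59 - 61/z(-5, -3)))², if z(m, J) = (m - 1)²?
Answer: 93239233201/4511376 ≈ 20668.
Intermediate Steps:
z(m, J) = (-1 + m)²
(-141 + (-63/59 - 61/z(-5, -3)))² = (-141 + (-63/59 - 61/(-1 - 5)²))² = (-141 + (-63*1/59 - 61/((-6)²)))² = (-141 + (-63/59 - 61/36))² = (-141 - 5867/2124)² = (-305351/2124)² = 93239233201/4511376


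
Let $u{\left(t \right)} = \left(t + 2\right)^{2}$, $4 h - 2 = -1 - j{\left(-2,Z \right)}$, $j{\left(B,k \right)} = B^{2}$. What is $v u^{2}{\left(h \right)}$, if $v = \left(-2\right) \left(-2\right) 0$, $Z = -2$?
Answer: $0$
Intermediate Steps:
$v = 0$ ($v = 4 \cdot 0 = 0$)
$h = - \frac{3}{4}$ ($h = \frac{1}{2} + \frac{-1 - \left(-2\right)^{2}}{4} = \frac{1}{2} + \frac{-1 - 4}{4} = \frac{1}{2} + \frac{1}{4} \left(-5\right) = \frac{1}{2} - \frac{5}{4} = - \frac{3}{4} \approx -0.75$)
$u{\left(t \right)} = \left(2 + t\right)^{2}$
$v u^{2}{\left(h \right)} = 0 \left(\left(2 - \frac{3}{4}\right)^{2}\right)^{2} = 0 \left(\left(\frac{5}{4}\right)^{2}\right)^{2} = 0 \left(\frac{25}{16}\right)^{2} = 0 \cdot \frac{625}{256} = 0$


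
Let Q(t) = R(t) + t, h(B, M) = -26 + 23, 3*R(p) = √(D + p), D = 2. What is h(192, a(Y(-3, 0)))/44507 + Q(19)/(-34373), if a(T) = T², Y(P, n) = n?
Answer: -948752/1529839111 - √21/103119 ≈ -0.00066460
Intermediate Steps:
R(p) = √(2 + p)/3
h(B, M) = -3
Q(t) = t + √(2 + t)/3 (Q(t) = √(2 + t)/3 + t = t + √(2 + t)/3)
h(192, a(Y(-3, 0)))/44507 + Q(19)/(-34373) = -3/44507 + (19 + √(2 + 19)/3)/(-34373) = -3*1/44507 + (19 + √21/3)*(-1/34373) = -3/44507 + (-19/34373 - √21/103119) = -948752/1529839111 - √21/103119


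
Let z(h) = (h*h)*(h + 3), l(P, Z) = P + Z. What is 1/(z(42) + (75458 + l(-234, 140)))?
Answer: 1/154744 ≈ 6.4623e-6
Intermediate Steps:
z(h) = h**2*(3 + h)
1/(z(42) + (75458 + l(-234, 140))) = 1/(42**2*(3 + 42) + (75458 + (-234 + 140))) = 1/(1764*45 + (75458 - 94)) = 1/(79380 + 75364) = 1/154744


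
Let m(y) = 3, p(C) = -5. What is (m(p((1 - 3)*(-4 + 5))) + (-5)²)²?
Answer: 784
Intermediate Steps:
(m(p((1 - 3)*(-4 + 5))) + (-5)²)² = (3 + (-5)²)² = (3 + 25)² = 28² = 784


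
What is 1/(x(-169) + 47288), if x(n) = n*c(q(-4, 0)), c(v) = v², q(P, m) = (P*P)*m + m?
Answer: 1/47288 ≈ 2.1147e-5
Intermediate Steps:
q(P, m) = m + m*P² (q(P, m) = P²*m + m = m*P² + m = m + m*P²)
x(n) = 0 (x(n) = n*(0*(1 + (-4)²))² = n*(0*(1 + 16))² = n*(0*17)² = n*0² = n*0 = 0)
1/(x(-169) + 47288) = 1/(0 + 47288) = 1/47288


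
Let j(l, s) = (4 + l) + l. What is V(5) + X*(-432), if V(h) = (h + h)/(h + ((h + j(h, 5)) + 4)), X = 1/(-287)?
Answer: 1069/574 ≈ 1.8624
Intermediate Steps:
j(l, s) = 4 + 2*l
X = -1/287 ≈ -0.0034843
V(h) = 2*h/(8 + 4*h) (V(h) = (h + h)/(h + ((h + (4 + 2*h)) + 4)) = (2*h)/(h + ((4 + 3*h) + 4)) = (2*h)/(h + (8 + 3*h)) = (2*h)/(8 + 4*h) = 2*h/(8 + 4*h))
V(5) + X*(-432) = (1/2)*5/(2 + 5) - 1/287*(-432) = (1/2)*5/7 + 432/287 = (1/2)*5*(1/7) + 432/287 = 5/14 + 432/287 = 1069/574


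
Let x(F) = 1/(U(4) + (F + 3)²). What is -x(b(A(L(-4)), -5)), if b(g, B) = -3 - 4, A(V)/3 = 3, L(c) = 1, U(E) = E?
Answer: -1/20 ≈ -0.050000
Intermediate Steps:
A(V) = 9 (A(V) = 3*3 = 9)
b(g, B) = -7
x(F) = 1/(4 + (3 + F)²) (x(F) = 1/(4 + (F + 3)²) = 1/(4 + (3 + F)²))
-x(b(A(L(-4)), -5)) = -1/(4 + (3 - 7)²) = -1/(4 + (-4)²) = -1/(4 + 16) = -1/20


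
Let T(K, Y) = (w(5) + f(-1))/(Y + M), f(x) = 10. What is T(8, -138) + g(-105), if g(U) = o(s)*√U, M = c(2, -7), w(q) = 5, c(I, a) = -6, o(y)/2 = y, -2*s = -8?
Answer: -5/48 + 8*I*√105 ≈ -0.10417 + 81.976*I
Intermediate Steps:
s = 4 (s = -½*(-8) = 4)
o(y) = 2*y
M = -6
g(U) = 8*√U (g(U) = (2*4)*√U = 8*√U)
T(K, Y) = 15/(-6 + Y) (T(K, Y) = (5 + 10)/(Y - 6) = 15/(-6 + Y))
T(8, -138) + g(-105) = 15/(-6 - 138) + 8*√(-105) = 15/(-144) + 8*(I*√105) = 15*(-1/144) + 8*I*√105 = -5/48 + 8*I*√105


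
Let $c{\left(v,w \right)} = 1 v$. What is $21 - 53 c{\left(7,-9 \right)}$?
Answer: $-350$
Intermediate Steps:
$c{\left(v,w \right)} = v$
$21 - 53 c{\left(7,-9 \right)} = 21 - 371 = -350$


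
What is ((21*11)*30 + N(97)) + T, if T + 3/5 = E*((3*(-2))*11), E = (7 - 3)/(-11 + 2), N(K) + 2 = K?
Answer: 105806/15 ≈ 7053.7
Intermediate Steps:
N(K) = -2 + K
E = -4/9 (E = 4/(-9) = 4*(-⅑) = -4/9 ≈ -0.44444)
T = 431/15 (T = -⅗ - 4*3*(-2)*11/9 = -⅗ - (-8)*11/3 = -⅗ - 4/9*(-66) = -⅗ + 88/3 = 431/15 ≈ 28.733)
((21*11)*30 + N(97)) + T = ((21*11)*30 + (-2 + 97)) + 431/15 = (231*30 + 95) + 431/15 = (6930 + 95) + 431/15 = 7025 + 431/15 = 105806/15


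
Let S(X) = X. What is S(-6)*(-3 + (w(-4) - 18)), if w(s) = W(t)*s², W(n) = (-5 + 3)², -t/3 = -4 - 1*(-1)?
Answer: -258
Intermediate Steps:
t = 9 (t = -3*(-4 - 1*(-1)) = -3*(-4 + 1) = -3*(-3) = 9)
W(n) = 4 (W(n) = (-2)² = 4)
w(s) = 4*s²
S(-6)*(-3 + (w(-4) - 18)) = -6*(-3 + (4*(-4)² - 18)) = -6*(-3 + (4*16 - 18)) = -6*(-3 + (64 - 18)) = -6*(-3 + 46) = -6*43 = -258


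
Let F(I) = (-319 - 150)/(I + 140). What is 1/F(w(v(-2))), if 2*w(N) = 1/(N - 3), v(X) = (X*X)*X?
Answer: -3079/10318 ≈ -0.29841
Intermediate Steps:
v(X) = X**3 (v(X) = X**2*X = X**3)
w(N) = 1/(2*(-3 + N)) (w(N) = 1/(2*(N - 3)) = 1/(2*(-3 + N)))
F(I) = -469/(140 + I)
1/F(w(v(-2))) = 1/(-469/(140 + 1/(2*(-3 + (-2)**3)))) = 1/(-469/(140 + 1/(2*(-3 - 8)))) = 1/(-469/(140 + (1/2)/(-11))) = 1/(-469/(140 + (1/2)*(-1/11))) = 1/(-469/(140 - 1/22)) = 1/(-469/3079/22) = 1/(-469*22/3079) = 1/(-10318/3079) = -3079/10318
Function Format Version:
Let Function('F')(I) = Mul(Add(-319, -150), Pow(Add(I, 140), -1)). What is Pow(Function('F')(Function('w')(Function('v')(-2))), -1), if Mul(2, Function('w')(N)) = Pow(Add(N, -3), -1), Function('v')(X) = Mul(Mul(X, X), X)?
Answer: Rational(-3079, 10318) ≈ -0.29841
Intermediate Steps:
Function('v')(X) = Pow(X, 3) (Function('v')(X) = Mul(Pow(X, 2), X) = Pow(X, 3))
Function('w')(N) = Mul(Rational(1, 2), Pow(Add(-3, N), -1)) (Function('w')(N) = Mul(Rational(1, 2), Pow(Add(N, -3), -1)) = Mul(Rational(1, 2), Pow(Add(-3, N), -1)))
Function('F')(I) = Mul(-469, Pow(Add(140, I), -1))
Pow(Function('F')(Function('w')(Function('v')(-2))), -1) = Pow(Mul(-469, Pow(Add(140, Mul(Rational(1, 2), Pow(Add(-3, Pow(-2, 3)), -1))), -1)), -1) = Pow(Mul(-469, Pow(Add(140, Mul(Rational(1, 2), Pow(Add(-3, -8), -1))), -1)), -1) = Pow(Mul(-469, Pow(Add(140, Mul(Rational(1, 2), Pow(-11, -1))), -1)), -1) = Pow(Mul(-469, Pow(Add(140, Mul(Rational(1, 2), Rational(-1, 11))), -1)), -1) = Pow(Mul(-469, Pow(Add(140, Rational(-1, 22)), -1)), -1) = Pow(Mul(-469, Pow(Rational(3079, 22), -1)), -1) = Pow(Mul(-469, Rational(22, 3079)), -1) = Pow(Rational(-10318, 3079), -1) = Rational(-3079, 10318)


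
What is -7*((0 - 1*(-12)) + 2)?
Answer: -98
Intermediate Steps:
-7*((0 - 1*(-12)) + 2) = -7*((0 + 12) + 2) = -7*(12 + 2) = -7*14 = -98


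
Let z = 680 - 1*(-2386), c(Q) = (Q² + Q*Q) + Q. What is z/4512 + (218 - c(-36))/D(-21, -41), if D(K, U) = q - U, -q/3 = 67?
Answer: 28749/1880 ≈ 15.292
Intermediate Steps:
q = -201 (q = -3*67 = -201)
c(Q) = Q + 2*Q² (c(Q) = (Q² + Q²) + Q = 2*Q² + Q = Q + 2*Q²)
D(K, U) = -201 - U
z = 3066 (z = 680 + 2386 = 3066)
z/4512 + (218 - c(-36))/D(-21, -41) = 3066/4512 + (218 - (-36)*(1 + 2*(-36)))/(-201 - 1*(-41)) = 3066*(1/4512) + (218 - (-36)*(1 - 72))/(-201 + 41) = 511/752 + (218 - (-36)*(-71))/(-160) = 511/752 + (218 - 1*2556)*(-1/160) = 511/752 + (218 - 2556)*(-1/160) = 511/752 - 2338*(-1/160) = 511/752 + 1169/80 = 28749/1880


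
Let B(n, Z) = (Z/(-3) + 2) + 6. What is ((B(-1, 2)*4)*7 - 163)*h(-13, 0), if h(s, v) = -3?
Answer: -127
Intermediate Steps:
B(n, Z) = 8 - Z/3 (B(n, Z) = (Z*(-1/3) + 2) + 6 = (-Z/3 + 2) + 6 = (2 - Z/3) + 6 = 8 - Z/3)
((B(-1, 2)*4)*7 - 163)*h(-13, 0) = (((8 - 1/3*2)*4)*7 - 163)*(-3) = (((8 - 2/3)*4)*7 - 163)*(-3) = (((22/3)*4)*7 - 163)*(-3) = ((88/3)*7 - 163)*(-3) = (616/3 - 163)*(-3) = (127/3)*(-3) = -127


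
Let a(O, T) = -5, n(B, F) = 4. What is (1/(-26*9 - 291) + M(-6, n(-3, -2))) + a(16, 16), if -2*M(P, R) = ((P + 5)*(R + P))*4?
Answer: -4726/525 ≈ -9.0019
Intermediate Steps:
M(P, R) = -2*(5 + P)*(P + R) (M(P, R) = -(P + 5)*(R + P)*4/2 = -(5 + P)*(P + R)*4/2 = -2*(5 + P)*(P + R))
(1/(-26*9 - 291) + M(-6, n(-3, -2))) + a(16, 16) = (1/(-26*9 - 291) + (-10*(-6) - 10*4 - 2*(-6)² - 2*(-6)*4)) - 5 = (1/(-234 - 291) + (60 - 40 - 2*36 + 48)) - 5 = (1/(-525) + (60 - 40 - 72 + 48)) - 5 = (-1/525 - 4) - 5 = -2101/525 - 5 = -4726/525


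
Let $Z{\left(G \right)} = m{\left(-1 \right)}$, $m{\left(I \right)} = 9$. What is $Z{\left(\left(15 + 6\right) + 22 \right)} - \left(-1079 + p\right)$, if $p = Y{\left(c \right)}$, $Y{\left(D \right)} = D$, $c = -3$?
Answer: $1091$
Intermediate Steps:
$Z{\left(G \right)} = 9$
$p = -3$
$Z{\left(\left(15 + 6\right) + 22 \right)} - \left(-1079 + p\right) = 9 - \left(-1079 - 3\right) = 9 - -1082 = 9 + 1082 = 1091$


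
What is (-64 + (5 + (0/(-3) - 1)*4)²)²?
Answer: 3969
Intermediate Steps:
(-64 + (5 + (0/(-3) - 1)*4)²)² = (-64 + (5 + (0*(-⅓) - 1)*4)²)² = (-64 + (5 + (0 - 1)*4)²)² = (-64 + (5 - 1*4)²)² = (-64 + (5 - 4)²)² = (-64 + 1²)² = (-64 + 1)² = (-63)² = 3969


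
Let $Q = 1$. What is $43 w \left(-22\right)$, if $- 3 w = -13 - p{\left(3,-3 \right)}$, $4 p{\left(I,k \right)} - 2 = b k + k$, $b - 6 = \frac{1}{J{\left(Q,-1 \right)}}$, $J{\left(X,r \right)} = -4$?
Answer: $- \frac{21285}{8} \approx -2660.6$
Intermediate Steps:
$b = \frac{23}{4}$ ($b = 6 + \frac{1}{-4} = 6 - \frac{1}{4} = \frac{23}{4} \approx 5.75$)
$p{\left(I,k \right)} = \frac{1}{2} + \frac{27 k}{16}$ ($p{\left(I,k \right)} = \frac{1}{2} + \frac{\frac{23 k}{4} + k}{4} = \frac{1}{2} + \frac{\frac{27}{4} k}{4} = \frac{1}{2} + \frac{27 k}{16}$)
$w = \frac{45}{16}$ ($w = - \frac{-13 - \left(\frac{1}{2} + \frac{27}{16} \left(-3\right)\right)}{3} = - \frac{-13 - \left(\frac{1}{2} - \frac{81}{16}\right)}{3} = - \frac{-13 - - \frac{73}{16}}{3} = - \frac{-13 + \frac{73}{16}}{3} = \left(- \frac{1}{3}\right) \left(- \frac{135}{16}\right) = \frac{45}{16} \approx 2.8125$)
$43 w \left(-22\right) = 43 \cdot \frac{45}{16} \left(-22\right) = \frac{1935}{16} \left(-22\right) = - \frac{21285}{8}$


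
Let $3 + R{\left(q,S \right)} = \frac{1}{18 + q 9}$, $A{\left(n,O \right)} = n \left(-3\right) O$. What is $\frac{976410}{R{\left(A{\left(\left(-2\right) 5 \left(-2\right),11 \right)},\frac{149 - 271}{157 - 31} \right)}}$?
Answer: $- \frac{5782300020}{17767} \approx -3.2545 \cdot 10^{5}$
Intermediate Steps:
$A{\left(n,O \right)} = - 3 O n$ ($A{\left(n,O \right)} = - 3 n O = - 3 O n$)
$R{\left(q,S \right)} = -3 + \frac{1}{18 + 9 q}$ ($R{\left(q,S \right)} = -3 + \frac{1}{18 + q 9} = -3 + \frac{1}{18 + 9 q}$)
$\frac{976410}{R{\left(A{\left(\left(-2\right) 5 \left(-2\right),11 \right)},\frac{149 - 271}{157 - 31} \right)}} = \frac{976410}{\frac{1}{9} \frac{1}{2 - 33 \left(-2\right) 5 \left(-2\right)} \left(-53 - 27 \left(\left(-3\right) 11 \left(-2\right) 5 \left(-2\right)\right)\right)} = \frac{976410}{\frac{1}{9} \frac{1}{2 - 33 \left(\left(-10\right) \left(-2\right)\right)} \left(-53 - 27 \left(\left(-3\right) 11 \left(\left(-10\right) \left(-2\right)\right)\right)\right)} = \frac{976410}{\frac{1}{9} \frac{1}{2 - 33 \cdot 20} \left(-53 - 27 \left(\left(-3\right) 11 \cdot 20\right)\right)} = \frac{976410}{\frac{1}{9} \frac{1}{2 - 660} \left(-53 - -17820\right)} = \frac{976410}{\frac{1}{9} \frac{1}{-658} \left(-53 + 17820\right)} = \frac{976410}{\frac{1}{9} \left(- \frac{1}{658}\right) 17767} = \frac{976410}{- \frac{17767}{5922}} = 976410 \left(- \frac{5922}{17767}\right) = - \frac{5782300020}{17767}$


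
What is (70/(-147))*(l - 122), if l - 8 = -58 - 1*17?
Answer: 90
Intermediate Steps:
l = -67 (l = 8 + (-58 - 1*17) = 8 + (-58 - 17) = 8 - 75 = -67)
(70/(-147))*(l - 122) = (70/(-147))*(-67 - 122) = (70*(-1/147))*(-189) = -10/21*(-189) = 90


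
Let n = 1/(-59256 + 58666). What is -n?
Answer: 1/590 ≈ 0.0016949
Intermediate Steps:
n = -1/590 (n = 1/(-590) = -1/590 ≈ -0.0016949)
-n = -1*(-1/590) = 1/590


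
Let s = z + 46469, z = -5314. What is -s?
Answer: -41155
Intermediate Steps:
s = 41155 (s = -5314 + 46469 = 41155)
-s = -1*41155 = -41155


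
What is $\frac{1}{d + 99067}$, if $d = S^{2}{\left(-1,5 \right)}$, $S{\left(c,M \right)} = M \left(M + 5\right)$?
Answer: $\frac{1}{101567} \approx 9.8457 \cdot 10^{-6}$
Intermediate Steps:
$S{\left(c,M \right)} = M \left(5 + M\right)$
$d = 2500$ ($d = \left(5 \left(5 + 5\right)\right)^{2} = \left(5 \cdot 10\right)^{2} = 50^{2} = 2500$)
$\frac{1}{d + 99067} = \frac{1}{2500 + 99067} = \frac{1}{101567}$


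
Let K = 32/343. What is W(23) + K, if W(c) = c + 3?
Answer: 8950/343 ≈ 26.093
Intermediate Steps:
W(c) = 3 + c
K = 32/343 (K = (1/343)*32 = 32/343 ≈ 0.093295)
W(23) + K = (3 + 23) + 32/343 = 26 + 32/343 = 8950/343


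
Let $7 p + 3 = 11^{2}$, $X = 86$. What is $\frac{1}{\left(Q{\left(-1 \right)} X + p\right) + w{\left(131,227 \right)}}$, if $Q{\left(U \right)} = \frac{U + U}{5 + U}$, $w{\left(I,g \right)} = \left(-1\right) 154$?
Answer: $- \frac{7}{1261} \approx -0.0055512$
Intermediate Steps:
$w{\left(I,g \right)} = -154$
$p = \frac{118}{7}$ ($p = - \frac{3}{7} + \frac{11^{2}}{7} = - \frac{3}{7} + \frac{1}{7} \cdot 121 = - \frac{3}{7} + \frac{121}{7} = \frac{118}{7} \approx 16.857$)
$Q{\left(U \right)} = \frac{2 U}{5 + U}$
$\frac{1}{\left(Q{\left(-1 \right)} X + p\right) + w{\left(131,227 \right)}} = \frac{1}{\left(2 \left(-1\right) \frac{1}{5 - 1} \cdot 86 + \frac{118}{7}\right) - 154} = \frac{1}{\left(2 \left(-1\right) \frac{1}{4} \cdot 86 + \frac{118}{7}\right) - 154} = \frac{1}{\left(\left(- \frac{1}{2}\right) 86 + \frac{118}{7}\right) - 154} = \frac{1}{\left(-43 + \frac{118}{7}\right) - 154} = \frac{1}{- \frac{183}{7} - 154} = \frac{1}{- \frac{1261}{7}} = - \frac{7}{1261}$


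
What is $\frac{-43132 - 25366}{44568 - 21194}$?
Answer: $- \frac{1181}{403} \approx -2.9305$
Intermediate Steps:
$\frac{-43132 - 25366}{44568 - 21194} = - \frac{68498}{23374} = \left(-68498\right) \frac{1}{23374} = - \frac{1181}{403}$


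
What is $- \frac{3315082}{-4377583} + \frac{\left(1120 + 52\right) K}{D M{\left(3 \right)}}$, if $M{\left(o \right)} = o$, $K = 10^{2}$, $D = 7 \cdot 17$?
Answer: $\frac{73462315982}{223256733} \approx 329.05$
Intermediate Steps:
$D = 119$
$K = 100$
$- \frac{3315082}{-4377583} + \frac{\left(1120 + 52\right) K}{D M{\left(3 \right)}} = - \frac{3315082}{-4377583} + \frac{\left(1120 + 52\right) 100}{119 \cdot 3} = \left(-3315082\right) \left(- \frac{1}{4377583}\right) + \frac{1172 \cdot 100}{357} = \frac{3315082}{4377583} + 117200 \cdot \frac{1}{357} = \frac{3315082}{4377583} + \frac{117200}{357} = \frac{73462315982}{223256733}$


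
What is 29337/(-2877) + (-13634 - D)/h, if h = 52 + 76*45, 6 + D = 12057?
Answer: -8369229/475664 ≈ -17.595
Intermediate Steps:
D = 12051 (D = -6 + 12057 = 12051)
h = 3472 (h = 52 + 3420 = 3472)
29337/(-2877) + (-13634 - D)/h = 29337/(-2877) + (-13634 - 1*12051)/3472 = 29337*(-1/2877) + (-13634 - 12051)*(1/3472) = -1397/137 - 25685*1/3472 = -1397/137 - 25685/3472 = -8369229/475664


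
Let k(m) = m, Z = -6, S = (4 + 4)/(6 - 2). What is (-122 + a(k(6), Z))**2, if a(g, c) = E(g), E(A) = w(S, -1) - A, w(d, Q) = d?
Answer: 15876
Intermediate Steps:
S = 2 (S = 8/4 = 8*(1/4) = 2)
E(A) = 2 - A
a(g, c) = 2 - g
(-122 + a(k(6), Z))**2 = (-122 + (2 - 1*6))**2 = (-122 + (2 - 6))**2 = (-122 - 4)**2 = (-126)**2 = 15876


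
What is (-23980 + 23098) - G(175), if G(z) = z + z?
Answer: -1232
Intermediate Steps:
G(z) = 2*z
(-23980 + 23098) - G(175) = (-23980 + 23098) - 2*175 = -882 - 1*350 = -882 - 350 = -1232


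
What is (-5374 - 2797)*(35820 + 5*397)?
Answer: -308904655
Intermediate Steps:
(-5374 - 2797)*(35820 + 5*397) = -8171*(35820 + 1985) = -8171*37805 = -308904655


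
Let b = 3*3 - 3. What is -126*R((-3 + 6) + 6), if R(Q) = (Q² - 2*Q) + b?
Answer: -8694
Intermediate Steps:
b = 6 (b = 9 - 3 = 6)
R(Q) = 6 + Q² - 2*Q (R(Q) = (Q² - 2*Q) + 6 = 6 + Q² - 2*Q)
-126*R((-3 + 6) + 6) = -126*(6 + ((-3 + 6) + 6)² - 2*((-3 + 6) + 6)) = -126*(6 + (3 + 6)² - 2*(3 + 6)) = -126*(6 + 9² - 2*9) = -126*(6 + 81 - 18) = -126*69 = -8694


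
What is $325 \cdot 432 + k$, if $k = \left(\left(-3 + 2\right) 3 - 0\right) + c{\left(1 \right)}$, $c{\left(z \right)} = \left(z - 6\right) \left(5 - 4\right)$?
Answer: $140392$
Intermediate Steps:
$c{\left(z \right)} = -6 + z$ ($c{\left(z \right)} = \left(-6 + z\right) 1 = -6 + z$)
$k = -8$ ($k = \left(\left(-3 + 2\right) 3 - 0\right) + \left(-6 + 1\right) = \left(\left(-1\right) 3 + 0\right) - 5 = \left(-3 + 0\right) - 5 = -3 - 5 = -8$)
$325 \cdot 432 + k = 325 \cdot 432 - 8 = 140400 - 8 = 140392$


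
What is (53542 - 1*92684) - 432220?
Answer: -471362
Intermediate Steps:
(53542 - 1*92684) - 432220 = (53542 - 92684) - 432220 = -39142 - 432220 = -471362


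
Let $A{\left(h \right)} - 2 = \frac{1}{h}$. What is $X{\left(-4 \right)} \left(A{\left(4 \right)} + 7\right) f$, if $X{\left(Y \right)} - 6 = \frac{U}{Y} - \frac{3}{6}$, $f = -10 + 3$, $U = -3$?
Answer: $- \frac{6475}{16} \approx -404.69$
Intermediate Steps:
$A{\left(h \right)} = 2 + \frac{1}{h}$
$f = -7$
$X{\left(Y \right)} = \frac{11}{2} - \frac{3}{Y}$ ($X{\left(Y \right)} = 6 - \left(\frac{1}{2} + \frac{3}{Y}\right) = \frac{11}{2} - \frac{3}{Y}$)
$X{\left(-4 \right)} \left(A{\left(4 \right)} + 7\right) f = \left(\frac{11}{2} - \frac{3}{-4}\right) \left(\left(2 + \frac{1}{4}\right) + 7\right) \left(-7\right) = \left(\frac{11}{2} - - \frac{3}{4}\right) \left(\left(2 + \frac{1}{4}\right) + 7\right) \left(-7\right) = \left(\frac{11}{2} + \frac{3}{4}\right) \left(\frac{9}{4} + 7\right) \left(-7\right) = \frac{25}{4} \cdot \frac{37}{4} \left(-7\right) = \frac{925}{16} \left(-7\right) = - \frac{6475}{16}$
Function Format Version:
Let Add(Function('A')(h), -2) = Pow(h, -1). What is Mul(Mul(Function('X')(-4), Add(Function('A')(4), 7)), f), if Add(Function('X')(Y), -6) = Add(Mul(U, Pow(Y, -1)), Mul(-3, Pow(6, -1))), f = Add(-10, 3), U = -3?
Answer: Rational(-6475, 16) ≈ -404.69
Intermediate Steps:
Function('A')(h) = Add(2, Pow(h, -1))
f = -7
Function('X')(Y) = Add(Rational(11, 2), Mul(-3, Pow(Y, -1))) (Function('X')(Y) = Add(6, Add(Mul(-3, Pow(Y, -1)), Mul(-3, Pow(6, -1)))) = Add(6, Add(Mul(-3, Pow(Y, -1)), Mul(-3, Rational(1, 6)))) = Add(6, Add(Mul(-3, Pow(Y, -1)), Rational(-1, 2))) = Add(6, Add(Rational(-1, 2), Mul(-3, Pow(Y, -1)))) = Add(Rational(11, 2), Mul(-3, Pow(Y, -1))))
Mul(Mul(Function('X')(-4), Add(Function('A')(4), 7)), f) = Mul(Mul(Add(Rational(11, 2), Mul(-3, Pow(-4, -1))), Add(Add(2, Pow(4, -1)), 7)), -7) = Mul(Mul(Add(Rational(11, 2), Mul(-3, Rational(-1, 4))), Add(Add(2, Rational(1, 4)), 7)), -7) = Mul(Mul(Add(Rational(11, 2), Rational(3, 4)), Add(Rational(9, 4), 7)), -7) = Mul(Mul(Rational(25, 4), Rational(37, 4)), -7) = Mul(Rational(925, 16), -7) = Rational(-6475, 16)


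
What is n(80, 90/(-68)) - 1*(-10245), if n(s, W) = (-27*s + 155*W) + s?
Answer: 270635/34 ≈ 7959.9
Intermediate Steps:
n(s, W) = -26*s + 155*W
n(80, 90/(-68)) - 1*(-10245) = (-26*80 + 155*(90/(-68))) - 1*(-10245) = (-2080 + 155*(90*(-1/68))) + 10245 = (-2080 + 155*(-45/34)) + 10245 = (-2080 - 6975/34) + 10245 = -77695/34 + 10245 = 270635/34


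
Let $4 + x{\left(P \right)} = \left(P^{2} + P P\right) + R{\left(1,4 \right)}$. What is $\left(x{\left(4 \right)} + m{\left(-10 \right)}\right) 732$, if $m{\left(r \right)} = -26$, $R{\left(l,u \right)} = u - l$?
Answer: $3660$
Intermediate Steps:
$x{\left(P \right)} = -1 + 2 P^{2}$ ($x{\left(P \right)} = -4 + \left(\left(P^{2} + P P\right) + \left(4 - 1\right)\right) = -4 + \left(\left(P^{2} + P^{2}\right) + \left(4 - 1\right)\right) = -4 + \left(2 P^{2} + 3\right) = -4 + \left(3 + 2 P^{2}\right) = -1 + 2 P^{2}$)
$\left(x{\left(4 \right)} + m{\left(-10 \right)}\right) 732 = \left(\left(-1 + 2 \cdot 4^{2}\right) - 26\right) 732 = \left(\left(-1 + 2 \cdot 16\right) - 26\right) 732 = \left(\left(-1 + 32\right) - 26\right) 732 = \left(31 - 26\right) 732 = 5 \cdot 732 = 3660$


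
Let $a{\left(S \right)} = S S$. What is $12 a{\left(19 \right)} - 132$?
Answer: $4200$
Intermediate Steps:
$a{\left(S \right)} = S^{2}$
$12 a{\left(19 \right)} - 132 = 12 \cdot 19^{2} - 132 = 12 \cdot 361 - 132 = 4332 - 132 = 4200$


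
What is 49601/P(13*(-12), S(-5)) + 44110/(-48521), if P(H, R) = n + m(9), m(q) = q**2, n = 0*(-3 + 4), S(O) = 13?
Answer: 544801/891 ≈ 611.45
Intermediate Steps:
n = 0 (n = 0*1 = 0)
P(H, R) = 81 (P(H, R) = 0 + 9**2 = 0 + 81 = 81)
49601/P(13*(-12), S(-5)) + 44110/(-48521) = 49601/81 + 44110/(-48521) = 49601*(1/81) + 44110*(-1/48521) = 49601/81 - 10/11 = 544801/891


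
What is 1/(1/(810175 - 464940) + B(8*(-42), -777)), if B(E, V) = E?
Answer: -345235/115998959 ≈ -0.0029762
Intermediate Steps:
1/(1/(810175 - 464940) + B(8*(-42), -777)) = 1/(1/(810175 - 464940) + 8*(-42)) = 1/(1/345235 - 336) = 1/(-115998959/345235) = -345235/115998959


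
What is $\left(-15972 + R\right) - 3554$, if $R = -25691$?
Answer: $-45217$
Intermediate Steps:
$\left(-15972 + R\right) - 3554 = \left(-15972 - 25691\right) - 3554 = -41663 - 3554 = -45217$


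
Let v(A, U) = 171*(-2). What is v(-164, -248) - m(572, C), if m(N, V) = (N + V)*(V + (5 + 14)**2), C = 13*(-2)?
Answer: -183252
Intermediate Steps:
v(A, U) = -342
C = -26
m(N, V) = (361 + V)*(N + V) (m(N, V) = (N + V)*(V + 19**2) = (N + V)*(V + 361) = (N + V)*(361 + V) = (361 + V)*(N + V))
v(-164, -248) - m(572, C) = -342 - ((-26)**2 + 361*572 + 361*(-26) + 572*(-26)) = -342 - (676 + 206492 - 9386 - 14872) = -342 - 1*182910 = -342 - 182910 = -183252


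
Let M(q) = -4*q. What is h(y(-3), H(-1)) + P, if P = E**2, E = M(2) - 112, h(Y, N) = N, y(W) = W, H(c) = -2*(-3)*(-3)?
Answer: 14382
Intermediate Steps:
H(c) = -18 (H(c) = 6*(-3) = -18)
E = -120 (E = -4*2 - 112 = -8 - 112 = -120)
P = 14400 (P = (-120)**2 = 14400)
h(y(-3), H(-1)) + P = -18 + 14400 = 14382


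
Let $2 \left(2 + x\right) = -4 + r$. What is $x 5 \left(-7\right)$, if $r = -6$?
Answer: $245$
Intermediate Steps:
$x = -7$ ($x = -2 + \frac{-4 - 6}{2} = -2 + \frac{1}{2} \left(-10\right) = -2 - 5 = -7$)
$x 5 \left(-7\right) = \left(-7\right) 5 \left(-7\right) = \left(-35\right) \left(-7\right) = 245$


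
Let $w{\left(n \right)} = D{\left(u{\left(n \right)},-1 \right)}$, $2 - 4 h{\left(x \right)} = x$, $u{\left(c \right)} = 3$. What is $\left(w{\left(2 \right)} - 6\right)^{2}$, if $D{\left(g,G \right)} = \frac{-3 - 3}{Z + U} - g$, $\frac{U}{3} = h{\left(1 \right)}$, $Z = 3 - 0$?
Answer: $\frac{2809}{25} \approx 112.36$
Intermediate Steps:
$h{\left(x \right)} = \frac{1}{2} - \frac{x}{4}$
$Z = 3$ ($Z = 3 + 0 = 3$)
$U = \frac{3}{4}$ ($U = 3 \left(\frac{1}{2} - \frac{1}{4}\right) = 3 \cdot \frac{1}{4} = \frac{3}{4} \approx 0.75$)
$D{\left(g,G \right)} = - \frac{8}{5} - g$ ($D{\left(g,G \right)} = \frac{-3 - 3}{3 + \frac{3}{4}} - g = - \frac{6}{\frac{15}{4}} - g = \left(-6\right) \frac{4}{15} - g = - \frac{8}{5} - g$)
$w{\left(n \right)} = - \frac{23}{5}$ ($w{\left(n \right)} = - \frac{8}{5} - 3 = - \frac{23}{5}$)
$\left(w{\left(2 \right)} - 6\right)^{2} = \left(- \frac{23}{5} - 6\right)^{2} = \left(- \frac{53}{5}\right)^{2} = \frac{2809}{25}$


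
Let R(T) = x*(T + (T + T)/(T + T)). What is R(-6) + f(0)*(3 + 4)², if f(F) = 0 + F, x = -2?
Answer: 10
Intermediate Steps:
f(F) = F
R(T) = -2 - 2*T (R(T) = -2*(T + (T + T)/(T + T)) = -2*(T + (2*T)/((2*T))) = -2*(T + (2*T)*(1/(2*T))) = -2*(T + 1) = -2*(1 + T) = -2 - 2*T)
R(-6) + f(0)*(3 + 4)² = (-2 - 2*(-6)) + 0*(3 + 4)² = (-2 + 12) + 0*7² = 10 + 0*49 = 10 + 0 = 10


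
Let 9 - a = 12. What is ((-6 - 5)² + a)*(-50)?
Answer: -5900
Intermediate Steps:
a = -3 (a = 9 - 1*12 = 9 - 12 = -3)
((-6 - 5)² + a)*(-50) = ((-6 - 5)² - 3)*(-50) = ((-11)² - 3)*(-50) = (121 - 3)*(-50) = 118*(-50) = -5900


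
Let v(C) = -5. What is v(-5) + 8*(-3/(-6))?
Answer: -1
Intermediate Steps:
v(-5) + 8*(-3/(-6)) = -5 + 8*(-3/(-6)) = -5 + 8*(-3*(-⅙)) = -5 + 8*(½) = -5 + 4 = -1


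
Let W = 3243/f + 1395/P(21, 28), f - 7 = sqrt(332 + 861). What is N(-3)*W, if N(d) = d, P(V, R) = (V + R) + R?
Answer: 3771/728 - 9729*sqrt(1193)/1144 ≈ -288.56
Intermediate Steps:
P(V, R) = V + 2*R (P(V, R) = (R + V) + R = V + 2*R)
f = 7 + sqrt(1193) (f = 7 + sqrt(332 + 861) = 7 + sqrt(1193) ≈ 41.540)
W = 1395/77 + 3243/(7 + sqrt(1193)) (W = 3243/(7 + sqrt(1193)) + 1395/(21 + 2*28) = 3243/(7 + sqrt(1193)) + 1395/(21 + 56) = 3243/(7 + sqrt(1193)) + 1395/77 = 1395/77 + 3243/(7 + sqrt(1193)) ≈ 96.187)
N(-3)*W = -3*(-1257/728 + 3243*sqrt(1193)/1144) = 3771/728 - 9729*sqrt(1193)/1144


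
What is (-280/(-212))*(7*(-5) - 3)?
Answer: -2660/53 ≈ -50.189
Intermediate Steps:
(-280/(-212))*(7*(-5) - 3) = (-280*(-1/212))*(-35 - 3) = (70/53)*(-38) = -2660/53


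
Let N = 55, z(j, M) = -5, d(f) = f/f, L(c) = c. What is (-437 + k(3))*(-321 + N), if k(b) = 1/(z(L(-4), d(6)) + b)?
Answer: 116375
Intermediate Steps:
d(f) = 1
k(b) = 1/(-5 + b)
(-437 + k(3))*(-321 + N) = (-437 + 1/(-5 + 3))*(-321 + 55) = (-437 + 1/(-2))*(-266) = (-437 - ½)*(-266) = -875/2*(-266) = 116375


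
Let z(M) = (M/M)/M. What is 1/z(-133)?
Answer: -133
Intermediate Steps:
z(M) = 1/M
1/z(-133) = 1/(1/(-133)) = 1/(-1/133) = -133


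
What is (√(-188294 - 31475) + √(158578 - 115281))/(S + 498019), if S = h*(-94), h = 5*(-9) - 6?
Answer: √43297/502813 + I*√219769/502813 ≈ 0.00041383 + 0.00093235*I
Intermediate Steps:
h = -51 (h = -45 - 6 = -51)
S = 4794 (S = -51*(-94) = 4794)
(√(-188294 - 31475) + √(158578 - 115281))/(S + 498019) = (√(-188294 - 31475) + √(158578 - 115281))/(4794 + 498019) = (√(-219769) + √43297)/502813 = (I*√219769 + √43297)*(1/502813) = (√43297 + I*√219769)*(1/502813) = √43297/502813 + I*√219769/502813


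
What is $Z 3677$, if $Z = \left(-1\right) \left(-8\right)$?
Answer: $29416$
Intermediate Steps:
$Z = 8$
$Z 3677 = 8 \cdot 3677 = 29416$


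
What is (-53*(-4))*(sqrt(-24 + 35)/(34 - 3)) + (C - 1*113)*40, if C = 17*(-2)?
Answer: -5880 + 212*sqrt(11)/31 ≈ -5857.3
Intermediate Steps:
C = -34
(-53*(-4))*(sqrt(-24 + 35)/(34 - 3)) + (C - 1*113)*40 = (-53*(-4))*(sqrt(-24 + 35)/(34 - 3)) + (-34 - 1*113)*40 = 212*(sqrt(11)/31) + (-34 - 113)*40 = 212*(sqrt(11)*(1/31)) - 147*40 = 212*(sqrt(11)/31) - 5880 = 212*sqrt(11)/31 - 5880 = -5880 + 212*sqrt(11)/31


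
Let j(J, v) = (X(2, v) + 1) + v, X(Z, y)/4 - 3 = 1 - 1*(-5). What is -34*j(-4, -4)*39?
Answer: -43758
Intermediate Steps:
X(Z, y) = 36 (X(Z, y) = 12 + 4*(1 - 1*(-5)) = 12 + 4*(1 + 5) = 12 + 4*6 = 12 + 24 = 36)
j(J, v) = 37 + v (j(J, v) = (36 + 1) + v = 37 + v)
-34*j(-4, -4)*39 = -34*(37 - 4)*39 = -34*33*39 = -1122*39 = -43758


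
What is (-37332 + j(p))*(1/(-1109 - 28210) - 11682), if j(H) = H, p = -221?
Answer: 12862073704127/29319 ≈ 4.3869e+8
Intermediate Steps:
(-37332 + j(p))*(1/(-1109 - 28210) - 11682) = (-37332 - 221)*(1/(-1109 - 28210) - 11682) = -37553*(1/(-29319) - 11682) = -37553*(-1/29319 - 11682) = -37553*(-342504559/29319) = 12862073704127/29319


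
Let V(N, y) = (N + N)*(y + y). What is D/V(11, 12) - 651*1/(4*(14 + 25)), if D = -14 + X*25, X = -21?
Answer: -3241/624 ≈ -5.1939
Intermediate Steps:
V(N, y) = 4*N*y (V(N, y) = (2*N)*(2*y) = 4*N*y)
D = -539 (D = -14 - 21*25 = -14 - 525 = -539)
D/V(11, 12) - 651*1/(4*(14 + 25)) = -539/(4*11*12) - 651*1/(4*(14 + 25)) = -539/528 - 651/(4*39) = -539*1/528 - 651/156 = -49/48 - 651*1/156 = -49/48 - 217/52 = -3241/624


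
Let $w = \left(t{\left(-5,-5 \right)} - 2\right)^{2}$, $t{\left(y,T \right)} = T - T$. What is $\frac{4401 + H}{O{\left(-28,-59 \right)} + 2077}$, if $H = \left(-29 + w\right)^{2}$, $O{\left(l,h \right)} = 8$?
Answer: $\frac{5026}{2085} \approx 2.4106$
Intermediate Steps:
$t{\left(y,T \right)} = 0$
$w = 4$ ($w = \left(0 - 2\right)^{2} = \left(-2\right)^{2} = 4$)
$H = 625$ ($H = \left(-29 + 4\right)^{2} = \left(-25\right)^{2} = 625$)
$\frac{4401 + H}{O{\left(-28,-59 \right)} + 2077} = \frac{4401 + 625}{8 + 2077} = \frac{5026}{2085}$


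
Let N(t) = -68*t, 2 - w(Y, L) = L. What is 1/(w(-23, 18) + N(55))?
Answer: -1/3756 ≈ -0.00026624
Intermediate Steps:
w(Y, L) = 2 - L
1/(w(-23, 18) + N(55)) = 1/((2 - 1*18) - 68*55) = 1/((2 - 18) - 3740) = 1/(-16 - 3740) = 1/(-3756) = -1/3756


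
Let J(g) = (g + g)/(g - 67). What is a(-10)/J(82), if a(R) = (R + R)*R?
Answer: 750/41 ≈ 18.293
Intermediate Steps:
J(g) = 2*g/(-67 + g) (J(g) = (2*g)/(-67 + g) = 2*g/(-67 + g))
a(R) = 2*R² (a(R) = (2*R)*R = 2*R²)
a(-10)/J(82) = (2*(-10)²)/((2*82/(-67 + 82))) = (2*100)/((2*82/15)) = 200/((2*82*(1/15))) = 200/(164/15) = 200*(15/164) = 750/41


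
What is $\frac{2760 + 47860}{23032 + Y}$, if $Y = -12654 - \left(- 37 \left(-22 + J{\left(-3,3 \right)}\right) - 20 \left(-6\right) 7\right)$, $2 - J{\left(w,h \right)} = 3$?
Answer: $\frac{50620}{8687} \approx 5.8271$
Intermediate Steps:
$J{\left(w,h \right)} = -1$ ($J{\left(w,h \right)} = 2 - 3 = -1$)
$Y = -14345$ ($Y = -12654 - \left(- 37 \left(-22 - 1\right) - 20 \left(-6\right) 7\right) = -12654 - \left(\left(-37\right) \left(-23\right) - \left(-120\right) 7\right) = -12654 - \left(851 - -840\right) = -12654 - \left(851 + 840\right) = -12654 - 1691 = -14345$)
$\frac{2760 + 47860}{23032 + Y} = \frac{2760 + 47860}{23032 - 14345} = \frac{50620}{8687}$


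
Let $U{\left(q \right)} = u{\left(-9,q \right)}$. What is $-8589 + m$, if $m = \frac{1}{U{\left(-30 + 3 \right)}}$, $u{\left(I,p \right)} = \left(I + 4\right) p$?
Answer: $- \frac{1159514}{135} \approx -8589.0$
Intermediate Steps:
$u{\left(I,p \right)} = p \left(4 + I\right)$ ($u{\left(I,p \right)} = \left(4 + I\right) p = p \left(4 + I\right)$)
$U{\left(q \right)} = - 5 q$ ($U{\left(q \right)} = q \left(4 - 9\right) = q \left(-5\right) = - 5 q$)
$m = \frac{1}{135}$ ($m = \frac{1}{\left(-5\right) \left(-30 + 3\right)} = \frac{1}{\left(-5\right) \left(-27\right)} = \frac{1}{135} \approx 0.0074074$)
$-8589 + m = -8589 + \frac{1}{135} = - \frac{1159514}{135}$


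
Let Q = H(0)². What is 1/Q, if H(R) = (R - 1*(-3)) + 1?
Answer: 1/16 ≈ 0.062500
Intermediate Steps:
H(R) = 4 + R (H(R) = (R + 3) + 1 = (3 + R) + 1 = 4 + R)
Q = 16 (Q = (4 + 0)² = 4² = 16)
1/Q = 1/16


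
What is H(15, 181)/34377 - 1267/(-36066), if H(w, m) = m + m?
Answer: 18870517/413280294 ≈ 0.045660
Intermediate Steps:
H(w, m) = 2*m
H(15, 181)/34377 - 1267/(-36066) = (2*181)/34377 - 1267/(-36066) = 362*(1/34377) - 1267*(-1/36066) = 362/34377 + 1267/36066 = 18870517/413280294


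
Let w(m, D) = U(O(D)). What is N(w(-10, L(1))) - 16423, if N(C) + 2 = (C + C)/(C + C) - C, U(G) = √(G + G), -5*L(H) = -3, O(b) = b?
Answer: -16424 - √30/5 ≈ -16425.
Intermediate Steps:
L(H) = ⅗ (L(H) = -⅕*(-3) = ⅗)
U(G) = √2*√G (U(G) = √(2*G) = √2*√G)
w(m, D) = √2*√D
N(C) = -1 - C (N(C) = -2 + ((C + C)/(C + C) - C) = -2 + ((2*C)/((2*C)) - C) = -2 + ((2*C)*(1/(2*C)) - C) = -2 + (1 - C) = -1 - C)
N(w(-10, L(1))) - 16423 = (-1 - √2*√(⅗)) - 16423 = (-1 - √2*√15/5) - 16423 = (-1 - √30/5) - 16423 = -16424 - √30/5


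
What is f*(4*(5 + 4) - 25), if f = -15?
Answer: -165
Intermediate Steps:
f*(4*(5 + 4) - 25) = -15*(4*(5 + 4) - 25) = -15*(4*9 - 25) = -15*(36 - 25) = -15*11 = -165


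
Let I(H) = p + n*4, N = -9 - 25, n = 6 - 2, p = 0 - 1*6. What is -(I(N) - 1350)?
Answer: 1340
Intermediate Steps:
p = -6 (p = 0 - 6 = -6)
n = 4
N = -34
I(H) = 10 (I(H) = -6 + 4*4 = -6 + 16 = 10)
-(I(N) - 1350) = -(10 - 1350) = -1*(-1340) = 1340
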